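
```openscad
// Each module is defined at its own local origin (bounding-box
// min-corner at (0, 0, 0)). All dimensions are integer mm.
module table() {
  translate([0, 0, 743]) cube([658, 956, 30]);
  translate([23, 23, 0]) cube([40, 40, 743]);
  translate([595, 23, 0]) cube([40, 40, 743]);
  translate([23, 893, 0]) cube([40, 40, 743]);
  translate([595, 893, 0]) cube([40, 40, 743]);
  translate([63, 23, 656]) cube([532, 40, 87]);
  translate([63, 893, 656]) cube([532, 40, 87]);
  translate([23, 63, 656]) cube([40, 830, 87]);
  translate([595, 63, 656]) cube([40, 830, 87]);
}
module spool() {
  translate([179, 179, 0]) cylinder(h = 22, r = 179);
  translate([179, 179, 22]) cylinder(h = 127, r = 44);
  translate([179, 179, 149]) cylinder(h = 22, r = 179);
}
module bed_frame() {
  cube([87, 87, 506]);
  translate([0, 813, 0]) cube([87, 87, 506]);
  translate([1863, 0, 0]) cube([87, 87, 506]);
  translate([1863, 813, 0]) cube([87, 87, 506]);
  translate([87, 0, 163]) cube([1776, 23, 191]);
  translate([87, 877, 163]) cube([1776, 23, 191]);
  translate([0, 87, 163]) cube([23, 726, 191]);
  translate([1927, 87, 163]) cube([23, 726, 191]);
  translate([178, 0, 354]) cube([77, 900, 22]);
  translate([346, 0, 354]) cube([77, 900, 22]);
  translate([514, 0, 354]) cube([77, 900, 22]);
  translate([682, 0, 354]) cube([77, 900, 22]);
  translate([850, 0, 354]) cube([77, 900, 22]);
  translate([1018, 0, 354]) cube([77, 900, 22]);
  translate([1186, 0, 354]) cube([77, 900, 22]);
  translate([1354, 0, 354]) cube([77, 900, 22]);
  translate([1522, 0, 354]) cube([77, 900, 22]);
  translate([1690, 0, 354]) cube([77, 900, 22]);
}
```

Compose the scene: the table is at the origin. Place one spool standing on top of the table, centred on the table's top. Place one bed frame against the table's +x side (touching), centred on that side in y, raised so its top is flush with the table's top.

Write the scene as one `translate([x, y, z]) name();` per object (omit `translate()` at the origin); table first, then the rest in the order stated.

table();
translate([150, 299, 773]) spool();
translate([658, 28, 267]) bed_frame();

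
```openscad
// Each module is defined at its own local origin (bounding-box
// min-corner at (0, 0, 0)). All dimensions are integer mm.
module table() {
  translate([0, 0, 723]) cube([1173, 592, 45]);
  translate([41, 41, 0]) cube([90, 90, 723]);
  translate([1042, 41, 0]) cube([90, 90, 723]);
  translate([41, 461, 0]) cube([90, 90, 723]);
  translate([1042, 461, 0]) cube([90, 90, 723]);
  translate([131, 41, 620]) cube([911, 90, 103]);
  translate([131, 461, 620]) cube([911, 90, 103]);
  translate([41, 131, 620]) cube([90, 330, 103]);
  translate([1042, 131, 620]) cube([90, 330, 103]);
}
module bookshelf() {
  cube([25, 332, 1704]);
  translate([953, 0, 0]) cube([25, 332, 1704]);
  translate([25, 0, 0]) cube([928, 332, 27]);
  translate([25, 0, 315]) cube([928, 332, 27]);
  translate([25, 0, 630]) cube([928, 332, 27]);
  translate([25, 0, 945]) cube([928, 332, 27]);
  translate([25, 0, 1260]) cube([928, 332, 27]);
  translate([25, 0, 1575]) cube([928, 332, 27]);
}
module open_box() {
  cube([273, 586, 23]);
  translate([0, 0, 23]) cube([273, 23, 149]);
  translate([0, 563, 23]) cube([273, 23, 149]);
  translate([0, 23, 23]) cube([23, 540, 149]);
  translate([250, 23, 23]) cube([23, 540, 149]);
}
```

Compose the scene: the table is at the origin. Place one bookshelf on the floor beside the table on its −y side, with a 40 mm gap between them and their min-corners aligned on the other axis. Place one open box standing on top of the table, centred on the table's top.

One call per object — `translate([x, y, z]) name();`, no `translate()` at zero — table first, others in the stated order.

table();
translate([0, -372, 0]) bookshelf();
translate([450, 3, 768]) open_box();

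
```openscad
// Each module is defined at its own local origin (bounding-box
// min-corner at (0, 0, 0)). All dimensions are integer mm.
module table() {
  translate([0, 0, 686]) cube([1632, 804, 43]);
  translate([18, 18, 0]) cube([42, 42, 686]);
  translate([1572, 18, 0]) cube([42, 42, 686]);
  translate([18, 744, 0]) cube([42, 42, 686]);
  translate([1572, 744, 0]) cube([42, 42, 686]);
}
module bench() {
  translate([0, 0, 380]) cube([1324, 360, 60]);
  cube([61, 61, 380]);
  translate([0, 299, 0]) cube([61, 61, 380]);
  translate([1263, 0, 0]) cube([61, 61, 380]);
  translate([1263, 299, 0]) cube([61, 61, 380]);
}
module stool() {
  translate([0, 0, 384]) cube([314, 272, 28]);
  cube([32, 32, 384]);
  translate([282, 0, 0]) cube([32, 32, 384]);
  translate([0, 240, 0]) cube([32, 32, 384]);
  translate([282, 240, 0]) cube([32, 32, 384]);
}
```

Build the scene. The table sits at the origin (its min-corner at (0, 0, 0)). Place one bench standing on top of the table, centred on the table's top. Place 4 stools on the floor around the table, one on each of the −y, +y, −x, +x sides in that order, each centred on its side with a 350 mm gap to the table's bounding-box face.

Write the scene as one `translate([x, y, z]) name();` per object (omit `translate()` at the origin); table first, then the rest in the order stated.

table();
translate([154, 222, 729]) bench();
translate([659, -622, 0]) stool();
translate([659, 1154, 0]) stool();
translate([-664, 266, 0]) stool();
translate([1982, 266, 0]) stool();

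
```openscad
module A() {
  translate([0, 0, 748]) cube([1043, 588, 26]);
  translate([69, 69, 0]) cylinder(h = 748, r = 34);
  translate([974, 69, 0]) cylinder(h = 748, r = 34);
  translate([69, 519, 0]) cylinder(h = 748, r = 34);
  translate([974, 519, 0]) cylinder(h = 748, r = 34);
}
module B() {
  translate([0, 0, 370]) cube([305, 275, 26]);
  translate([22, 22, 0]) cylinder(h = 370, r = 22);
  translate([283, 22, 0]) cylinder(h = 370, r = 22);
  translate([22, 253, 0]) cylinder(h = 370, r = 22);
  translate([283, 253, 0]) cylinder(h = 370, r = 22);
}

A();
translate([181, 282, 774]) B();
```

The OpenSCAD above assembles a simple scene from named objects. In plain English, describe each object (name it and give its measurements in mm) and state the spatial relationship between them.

A is a table with a 1043×588 mm rectangular top, 26 mm thick, top surface at z = 774 mm, supported by four round legs of 68 mm diameter, each leg's bounding box inset 35 mm from the nearest pair of top edges, running from the floor.

B is a four-legged stool. The seat is a 305×275×26 mm slab whose top surface is at z = 396 mm; four round legs, each 44 mm in diameter, run from the floor (z = 0) to the underside of the seat, each leg's axis is inset half a diameter from the nearest pair of seat edges (so the leg's bounding box is flush with the corner).

The stool is on top of the table.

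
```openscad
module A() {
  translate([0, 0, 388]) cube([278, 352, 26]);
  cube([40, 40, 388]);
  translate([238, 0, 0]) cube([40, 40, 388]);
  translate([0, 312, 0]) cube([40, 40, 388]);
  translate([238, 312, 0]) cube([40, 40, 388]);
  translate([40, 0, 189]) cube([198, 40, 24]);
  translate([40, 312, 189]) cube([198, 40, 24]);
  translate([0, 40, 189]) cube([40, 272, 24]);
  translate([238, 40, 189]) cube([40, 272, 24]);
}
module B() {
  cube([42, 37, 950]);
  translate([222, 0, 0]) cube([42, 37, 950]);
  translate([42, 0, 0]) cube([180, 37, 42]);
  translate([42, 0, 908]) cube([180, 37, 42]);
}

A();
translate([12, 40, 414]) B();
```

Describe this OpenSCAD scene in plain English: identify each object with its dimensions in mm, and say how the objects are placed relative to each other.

A is a four-legged stool. The seat is a 278×352×26 mm slab whose top surface is at z = 414 mm; four square legs, each 40×40 mm in cross-section, run from the floor (z = 0) to the underside of the seat, each flush with a corner of the seat. Four stretchers, 40 mm wide and 24 mm tall, connect adjacent legs with their undersides at z = 189 mm, each running between the inner faces of the legs it joins and aligned with the legs' outer faces on the other axis.

B is a rectangular picture frame lying in the x–z plane (depth along y). The opening is 180 mm wide (x) by 866 mm tall (z), surrounded by a border 42 mm wide on all four sides. The frame is 37 mm deep and is made of two full-height vertical stiles with two horizontal rails fitted between them.

The picture frame is on top of the stool.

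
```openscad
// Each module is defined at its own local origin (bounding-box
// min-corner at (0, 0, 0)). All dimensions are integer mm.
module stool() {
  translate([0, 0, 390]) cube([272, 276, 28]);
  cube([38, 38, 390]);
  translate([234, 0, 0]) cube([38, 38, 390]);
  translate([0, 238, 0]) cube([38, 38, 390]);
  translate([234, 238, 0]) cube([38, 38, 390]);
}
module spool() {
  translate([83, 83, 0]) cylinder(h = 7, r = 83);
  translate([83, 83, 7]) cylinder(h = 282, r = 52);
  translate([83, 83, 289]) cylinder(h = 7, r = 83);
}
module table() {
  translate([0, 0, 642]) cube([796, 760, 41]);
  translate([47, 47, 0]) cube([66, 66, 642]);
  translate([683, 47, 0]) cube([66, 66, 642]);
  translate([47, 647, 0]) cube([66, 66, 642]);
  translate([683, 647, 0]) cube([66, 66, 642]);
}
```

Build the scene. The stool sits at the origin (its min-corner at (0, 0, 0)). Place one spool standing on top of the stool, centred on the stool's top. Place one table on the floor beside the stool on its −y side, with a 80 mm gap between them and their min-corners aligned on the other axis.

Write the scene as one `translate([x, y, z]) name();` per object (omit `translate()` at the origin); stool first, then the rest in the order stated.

stool();
translate([53, 55, 418]) spool();
translate([0, -840, 0]) table();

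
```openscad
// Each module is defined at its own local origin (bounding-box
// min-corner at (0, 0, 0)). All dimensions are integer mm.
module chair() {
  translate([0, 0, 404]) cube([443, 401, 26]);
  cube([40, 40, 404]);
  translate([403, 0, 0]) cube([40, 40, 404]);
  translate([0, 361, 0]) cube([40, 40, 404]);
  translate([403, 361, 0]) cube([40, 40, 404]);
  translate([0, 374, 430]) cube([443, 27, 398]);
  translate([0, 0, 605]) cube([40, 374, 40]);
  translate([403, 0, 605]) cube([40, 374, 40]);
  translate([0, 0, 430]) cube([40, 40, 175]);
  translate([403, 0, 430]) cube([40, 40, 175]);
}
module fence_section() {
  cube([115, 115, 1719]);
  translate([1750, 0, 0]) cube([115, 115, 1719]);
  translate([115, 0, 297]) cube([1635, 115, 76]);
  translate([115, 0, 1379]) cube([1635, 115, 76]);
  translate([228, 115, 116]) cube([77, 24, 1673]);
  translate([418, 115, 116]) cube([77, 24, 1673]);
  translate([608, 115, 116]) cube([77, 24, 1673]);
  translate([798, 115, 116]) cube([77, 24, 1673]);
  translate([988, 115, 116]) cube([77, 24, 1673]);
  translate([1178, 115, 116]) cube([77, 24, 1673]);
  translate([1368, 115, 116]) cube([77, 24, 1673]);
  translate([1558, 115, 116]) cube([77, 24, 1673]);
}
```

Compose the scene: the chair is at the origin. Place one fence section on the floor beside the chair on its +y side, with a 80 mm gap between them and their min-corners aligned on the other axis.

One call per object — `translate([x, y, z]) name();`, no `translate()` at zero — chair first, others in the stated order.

chair();
translate([0, 481, 0]) fence_section();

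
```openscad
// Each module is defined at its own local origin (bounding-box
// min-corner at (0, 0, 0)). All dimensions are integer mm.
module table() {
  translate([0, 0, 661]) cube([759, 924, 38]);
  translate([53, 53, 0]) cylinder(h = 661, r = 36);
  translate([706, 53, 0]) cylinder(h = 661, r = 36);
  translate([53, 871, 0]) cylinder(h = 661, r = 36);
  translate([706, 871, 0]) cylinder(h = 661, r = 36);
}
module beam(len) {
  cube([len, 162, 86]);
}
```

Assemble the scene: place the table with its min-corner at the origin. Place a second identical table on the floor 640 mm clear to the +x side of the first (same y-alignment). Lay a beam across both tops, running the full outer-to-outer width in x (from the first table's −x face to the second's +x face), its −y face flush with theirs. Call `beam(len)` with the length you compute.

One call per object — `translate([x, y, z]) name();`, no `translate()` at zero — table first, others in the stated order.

table();
translate([1399, 0, 0]) table();
translate([0, 0, 699]) beam(2158);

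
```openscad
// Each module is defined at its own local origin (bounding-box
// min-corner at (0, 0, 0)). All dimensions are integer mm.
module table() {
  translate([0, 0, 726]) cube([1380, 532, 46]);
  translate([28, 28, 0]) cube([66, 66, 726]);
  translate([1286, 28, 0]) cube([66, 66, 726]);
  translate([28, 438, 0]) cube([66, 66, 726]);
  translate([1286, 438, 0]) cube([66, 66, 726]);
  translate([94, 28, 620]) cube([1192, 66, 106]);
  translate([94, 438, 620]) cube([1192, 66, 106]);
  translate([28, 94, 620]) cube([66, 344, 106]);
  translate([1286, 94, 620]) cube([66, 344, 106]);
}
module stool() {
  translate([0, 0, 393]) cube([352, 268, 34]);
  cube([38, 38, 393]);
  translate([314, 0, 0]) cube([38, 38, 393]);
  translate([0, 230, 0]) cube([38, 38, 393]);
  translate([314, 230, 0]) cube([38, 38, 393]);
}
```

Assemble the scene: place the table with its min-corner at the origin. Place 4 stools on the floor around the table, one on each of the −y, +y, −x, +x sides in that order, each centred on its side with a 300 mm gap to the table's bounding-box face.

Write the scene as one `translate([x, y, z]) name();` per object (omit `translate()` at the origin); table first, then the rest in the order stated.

table();
translate([514, -568, 0]) stool();
translate([514, 832, 0]) stool();
translate([-652, 132, 0]) stool();
translate([1680, 132, 0]) stool();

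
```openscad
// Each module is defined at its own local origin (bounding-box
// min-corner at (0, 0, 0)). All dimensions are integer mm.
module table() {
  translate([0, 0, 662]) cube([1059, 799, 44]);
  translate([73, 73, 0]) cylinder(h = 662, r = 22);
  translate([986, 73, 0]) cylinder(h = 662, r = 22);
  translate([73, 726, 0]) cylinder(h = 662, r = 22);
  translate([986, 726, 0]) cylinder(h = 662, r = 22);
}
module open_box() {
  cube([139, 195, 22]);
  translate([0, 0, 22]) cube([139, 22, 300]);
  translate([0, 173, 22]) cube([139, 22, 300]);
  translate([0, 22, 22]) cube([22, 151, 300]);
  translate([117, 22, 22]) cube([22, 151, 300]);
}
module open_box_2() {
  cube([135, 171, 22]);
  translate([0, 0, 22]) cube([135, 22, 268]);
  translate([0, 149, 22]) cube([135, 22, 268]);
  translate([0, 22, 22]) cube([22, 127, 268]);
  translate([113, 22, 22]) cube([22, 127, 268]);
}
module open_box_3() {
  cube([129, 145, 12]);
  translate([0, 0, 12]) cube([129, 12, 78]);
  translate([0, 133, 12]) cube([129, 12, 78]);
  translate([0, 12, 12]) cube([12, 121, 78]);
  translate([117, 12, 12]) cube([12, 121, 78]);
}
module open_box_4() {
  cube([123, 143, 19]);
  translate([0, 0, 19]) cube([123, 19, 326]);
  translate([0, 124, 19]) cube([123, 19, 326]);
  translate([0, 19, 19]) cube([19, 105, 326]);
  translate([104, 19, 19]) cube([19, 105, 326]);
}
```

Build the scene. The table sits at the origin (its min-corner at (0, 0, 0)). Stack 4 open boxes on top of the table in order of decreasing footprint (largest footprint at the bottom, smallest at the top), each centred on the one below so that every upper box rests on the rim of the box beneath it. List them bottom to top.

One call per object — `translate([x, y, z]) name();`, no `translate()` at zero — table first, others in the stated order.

table();
translate([460, 302, 706]) open_box();
translate([462, 314, 1028]) open_box_2();
translate([465, 327, 1318]) open_box_3();
translate([468, 328, 1408]) open_box_4();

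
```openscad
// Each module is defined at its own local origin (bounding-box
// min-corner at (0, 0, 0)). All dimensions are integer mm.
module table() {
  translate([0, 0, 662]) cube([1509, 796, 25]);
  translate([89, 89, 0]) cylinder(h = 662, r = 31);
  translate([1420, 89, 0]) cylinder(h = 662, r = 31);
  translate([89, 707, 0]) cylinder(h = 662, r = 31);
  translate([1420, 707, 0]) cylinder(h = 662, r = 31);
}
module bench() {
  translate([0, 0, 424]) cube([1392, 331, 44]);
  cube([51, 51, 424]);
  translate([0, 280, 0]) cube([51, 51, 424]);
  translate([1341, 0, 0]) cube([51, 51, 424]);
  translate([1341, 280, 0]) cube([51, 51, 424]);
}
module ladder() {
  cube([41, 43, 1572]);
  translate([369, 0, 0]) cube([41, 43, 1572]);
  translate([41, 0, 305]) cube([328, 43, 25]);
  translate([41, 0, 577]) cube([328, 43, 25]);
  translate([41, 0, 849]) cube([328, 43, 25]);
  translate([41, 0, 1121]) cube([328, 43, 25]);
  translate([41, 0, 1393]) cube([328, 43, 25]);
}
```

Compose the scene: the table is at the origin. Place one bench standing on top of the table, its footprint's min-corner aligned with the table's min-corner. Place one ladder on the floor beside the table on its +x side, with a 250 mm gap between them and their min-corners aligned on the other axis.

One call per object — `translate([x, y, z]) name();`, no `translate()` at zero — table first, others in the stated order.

table();
translate([0, 0, 687]) bench();
translate([1759, 0, 0]) ladder();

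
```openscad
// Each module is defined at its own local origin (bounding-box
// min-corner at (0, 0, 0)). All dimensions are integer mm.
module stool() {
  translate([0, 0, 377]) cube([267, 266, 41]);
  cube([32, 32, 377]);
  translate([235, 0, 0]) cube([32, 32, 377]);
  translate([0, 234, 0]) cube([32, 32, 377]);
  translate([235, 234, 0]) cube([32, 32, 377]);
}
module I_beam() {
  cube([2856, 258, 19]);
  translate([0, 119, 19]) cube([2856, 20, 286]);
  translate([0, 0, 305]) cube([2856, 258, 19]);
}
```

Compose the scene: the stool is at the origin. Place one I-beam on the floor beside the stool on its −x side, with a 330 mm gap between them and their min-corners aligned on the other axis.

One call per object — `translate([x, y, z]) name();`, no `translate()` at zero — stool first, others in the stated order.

stool();
translate([-3186, 0, 0]) I_beam();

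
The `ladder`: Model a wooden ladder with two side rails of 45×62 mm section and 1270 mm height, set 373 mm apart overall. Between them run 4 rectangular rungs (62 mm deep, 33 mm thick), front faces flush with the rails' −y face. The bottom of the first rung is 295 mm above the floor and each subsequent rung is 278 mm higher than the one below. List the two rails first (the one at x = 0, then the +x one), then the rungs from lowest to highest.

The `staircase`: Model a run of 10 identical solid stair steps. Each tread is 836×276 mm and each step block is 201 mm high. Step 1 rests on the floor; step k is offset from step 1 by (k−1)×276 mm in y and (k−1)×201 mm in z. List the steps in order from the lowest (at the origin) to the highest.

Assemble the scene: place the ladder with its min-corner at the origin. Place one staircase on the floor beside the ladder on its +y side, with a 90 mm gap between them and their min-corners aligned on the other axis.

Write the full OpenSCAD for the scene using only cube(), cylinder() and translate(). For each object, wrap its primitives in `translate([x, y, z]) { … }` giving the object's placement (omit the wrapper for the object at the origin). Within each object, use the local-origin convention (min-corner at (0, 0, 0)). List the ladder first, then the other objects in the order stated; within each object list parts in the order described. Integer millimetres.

cube([45, 62, 1270]);
translate([328, 0, 0]) cube([45, 62, 1270]);
translate([45, 0, 295]) cube([283, 62, 33]);
translate([45, 0, 573]) cube([283, 62, 33]);
translate([45, 0, 851]) cube([283, 62, 33]);
translate([45, 0, 1129]) cube([283, 62, 33]);
translate([0, 152, 0]) {
  cube([836, 276, 201]);
  translate([0, 276, 201]) cube([836, 276, 201]);
  translate([0, 552, 402]) cube([836, 276, 201]);
  translate([0, 828, 603]) cube([836, 276, 201]);
  translate([0, 1104, 804]) cube([836, 276, 201]);
  translate([0, 1380, 1005]) cube([836, 276, 201]);
  translate([0, 1656, 1206]) cube([836, 276, 201]);
  translate([0, 1932, 1407]) cube([836, 276, 201]);
  translate([0, 2208, 1608]) cube([836, 276, 201]);
  translate([0, 2484, 1809]) cube([836, 276, 201]);
}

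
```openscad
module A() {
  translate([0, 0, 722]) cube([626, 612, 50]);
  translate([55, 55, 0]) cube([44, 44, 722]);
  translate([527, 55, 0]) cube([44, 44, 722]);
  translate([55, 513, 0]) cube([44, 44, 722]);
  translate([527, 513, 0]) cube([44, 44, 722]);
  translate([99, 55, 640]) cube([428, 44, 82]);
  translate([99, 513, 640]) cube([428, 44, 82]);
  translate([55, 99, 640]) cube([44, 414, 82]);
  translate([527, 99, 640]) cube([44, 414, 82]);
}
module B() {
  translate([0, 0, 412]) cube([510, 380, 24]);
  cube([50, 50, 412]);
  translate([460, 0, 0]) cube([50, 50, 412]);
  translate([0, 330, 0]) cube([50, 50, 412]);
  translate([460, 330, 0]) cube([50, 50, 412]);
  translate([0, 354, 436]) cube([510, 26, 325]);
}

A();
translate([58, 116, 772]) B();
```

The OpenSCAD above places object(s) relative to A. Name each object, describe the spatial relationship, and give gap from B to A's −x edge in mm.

A is a table. B is a chair. The chair is on top of the table, centred. The gap from the chair to the table's −x edge is 58 mm.

The chair's min-x is at 58; the table's min-x is 0; gap = 58 mm.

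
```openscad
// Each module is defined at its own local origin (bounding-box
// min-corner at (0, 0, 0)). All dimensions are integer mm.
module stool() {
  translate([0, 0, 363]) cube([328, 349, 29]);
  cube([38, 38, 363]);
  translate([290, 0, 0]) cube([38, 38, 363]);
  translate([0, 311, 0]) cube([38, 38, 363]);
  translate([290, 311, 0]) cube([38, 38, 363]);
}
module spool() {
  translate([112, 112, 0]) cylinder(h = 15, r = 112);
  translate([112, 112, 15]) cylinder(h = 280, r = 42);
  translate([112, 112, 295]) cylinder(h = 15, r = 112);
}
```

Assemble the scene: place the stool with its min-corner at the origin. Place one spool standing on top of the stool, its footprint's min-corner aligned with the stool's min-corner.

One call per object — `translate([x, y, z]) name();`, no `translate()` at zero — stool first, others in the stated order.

stool();
translate([0, 0, 392]) spool();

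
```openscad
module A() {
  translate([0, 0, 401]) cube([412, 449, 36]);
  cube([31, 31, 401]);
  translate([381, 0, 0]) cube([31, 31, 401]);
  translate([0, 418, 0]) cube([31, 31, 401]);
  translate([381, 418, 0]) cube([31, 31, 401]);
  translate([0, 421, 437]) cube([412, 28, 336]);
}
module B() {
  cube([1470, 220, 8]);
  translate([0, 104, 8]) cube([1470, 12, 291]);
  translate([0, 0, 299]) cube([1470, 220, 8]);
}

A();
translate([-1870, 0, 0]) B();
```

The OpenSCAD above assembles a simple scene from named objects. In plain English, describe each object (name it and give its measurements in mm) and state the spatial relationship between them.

A is a chair: 412×449 mm seat, 36 mm thick, top at z = 437 mm, on four 31 mm square corner legs flush with the seat edges. A 28 mm thick backrest slab spans the full seat width, extending 336 mm above the seat top, its back face flush with the seat's +y edge.

B is an I-beam lying along x, 1470 mm long. Overall section height 307 mm. Two flanges 220 mm wide (y) and 8 mm thick, one on the floor and one at the top; a web 12 mm thick runs between them, centred on the flange width.

The I-beam is on the floor beside the chair on its −x side.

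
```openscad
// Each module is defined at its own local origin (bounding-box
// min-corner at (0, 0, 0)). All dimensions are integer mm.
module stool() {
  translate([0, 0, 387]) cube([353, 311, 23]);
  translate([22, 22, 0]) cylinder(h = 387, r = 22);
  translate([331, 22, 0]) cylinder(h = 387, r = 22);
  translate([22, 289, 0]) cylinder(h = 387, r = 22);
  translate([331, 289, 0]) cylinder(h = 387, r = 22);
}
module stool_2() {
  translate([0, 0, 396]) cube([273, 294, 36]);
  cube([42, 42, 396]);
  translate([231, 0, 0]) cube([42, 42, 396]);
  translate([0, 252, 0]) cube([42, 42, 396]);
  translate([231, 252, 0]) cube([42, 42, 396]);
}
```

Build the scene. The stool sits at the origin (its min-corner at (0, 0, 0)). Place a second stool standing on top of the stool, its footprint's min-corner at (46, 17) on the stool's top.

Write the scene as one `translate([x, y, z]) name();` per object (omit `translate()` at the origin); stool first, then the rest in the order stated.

stool();
translate([46, 17, 410]) stool_2();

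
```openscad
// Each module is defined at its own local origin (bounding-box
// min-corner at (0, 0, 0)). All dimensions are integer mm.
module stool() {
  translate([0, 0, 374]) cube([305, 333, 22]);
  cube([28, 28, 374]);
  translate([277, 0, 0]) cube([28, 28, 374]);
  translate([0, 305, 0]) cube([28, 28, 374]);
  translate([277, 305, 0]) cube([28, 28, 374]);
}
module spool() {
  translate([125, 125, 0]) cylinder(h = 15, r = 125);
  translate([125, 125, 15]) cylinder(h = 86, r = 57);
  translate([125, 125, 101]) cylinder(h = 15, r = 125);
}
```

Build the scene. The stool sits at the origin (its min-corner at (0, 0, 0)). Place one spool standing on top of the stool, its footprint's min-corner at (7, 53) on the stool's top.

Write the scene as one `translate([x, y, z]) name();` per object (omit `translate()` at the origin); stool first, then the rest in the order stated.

stool();
translate([7, 53, 396]) spool();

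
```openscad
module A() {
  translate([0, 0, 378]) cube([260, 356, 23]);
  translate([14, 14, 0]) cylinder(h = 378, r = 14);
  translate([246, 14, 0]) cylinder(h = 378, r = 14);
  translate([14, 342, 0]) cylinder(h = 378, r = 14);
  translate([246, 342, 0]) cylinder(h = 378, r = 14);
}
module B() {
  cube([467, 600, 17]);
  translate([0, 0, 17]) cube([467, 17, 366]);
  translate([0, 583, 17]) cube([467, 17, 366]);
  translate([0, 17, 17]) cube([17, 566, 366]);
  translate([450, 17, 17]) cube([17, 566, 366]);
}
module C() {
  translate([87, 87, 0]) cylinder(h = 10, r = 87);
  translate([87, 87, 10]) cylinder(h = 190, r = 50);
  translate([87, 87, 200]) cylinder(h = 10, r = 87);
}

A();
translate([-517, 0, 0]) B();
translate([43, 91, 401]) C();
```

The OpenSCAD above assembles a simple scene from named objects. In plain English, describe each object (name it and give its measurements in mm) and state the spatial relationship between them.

A is a four-legged stool. The seat is 260×356 mm, 23 mm thick, top at z = 401 mm. It stands on four round legs, each 28 mm in diameter, from z = 0 to the seat underside, each leg's axis is inset half a diameter from the nearest pair of seat edges (so the leg's bounding box is flush with the corner).

B is an open-topped rectangular box: outside dimensions 467×600×383 mm, with a uniform wall and base thickness of 17 mm. The base is a full 467×600 slab on the floor; four walls sit on top of the base. The front and back walls (the −y and +y sides) span the full width; the two side walls fit between them.

C is a spool: two coaxial disc flanges of radius 87 mm and thickness 10 mm, joined by a core cylinder of radius 50 mm and height 190 mm. The lower flange rests on z = 0 and the three cylinders share a vertical axis.

The open box is on the floor beside the stool on its −x side. The spool is on top of the stool, centred.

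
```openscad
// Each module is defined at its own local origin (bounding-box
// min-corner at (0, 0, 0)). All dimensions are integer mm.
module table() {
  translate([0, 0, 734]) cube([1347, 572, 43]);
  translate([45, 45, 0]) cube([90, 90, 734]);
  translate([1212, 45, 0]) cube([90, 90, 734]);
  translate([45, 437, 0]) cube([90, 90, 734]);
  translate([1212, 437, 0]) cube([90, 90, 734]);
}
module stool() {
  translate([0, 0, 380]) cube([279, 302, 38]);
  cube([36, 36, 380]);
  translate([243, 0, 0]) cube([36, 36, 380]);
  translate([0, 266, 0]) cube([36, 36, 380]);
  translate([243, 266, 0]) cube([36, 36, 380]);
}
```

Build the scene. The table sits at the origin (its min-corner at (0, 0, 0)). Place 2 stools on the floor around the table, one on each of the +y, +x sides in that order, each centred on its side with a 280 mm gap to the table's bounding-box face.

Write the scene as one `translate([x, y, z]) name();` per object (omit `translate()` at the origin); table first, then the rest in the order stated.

table();
translate([534, 852, 0]) stool();
translate([1627, 135, 0]) stool();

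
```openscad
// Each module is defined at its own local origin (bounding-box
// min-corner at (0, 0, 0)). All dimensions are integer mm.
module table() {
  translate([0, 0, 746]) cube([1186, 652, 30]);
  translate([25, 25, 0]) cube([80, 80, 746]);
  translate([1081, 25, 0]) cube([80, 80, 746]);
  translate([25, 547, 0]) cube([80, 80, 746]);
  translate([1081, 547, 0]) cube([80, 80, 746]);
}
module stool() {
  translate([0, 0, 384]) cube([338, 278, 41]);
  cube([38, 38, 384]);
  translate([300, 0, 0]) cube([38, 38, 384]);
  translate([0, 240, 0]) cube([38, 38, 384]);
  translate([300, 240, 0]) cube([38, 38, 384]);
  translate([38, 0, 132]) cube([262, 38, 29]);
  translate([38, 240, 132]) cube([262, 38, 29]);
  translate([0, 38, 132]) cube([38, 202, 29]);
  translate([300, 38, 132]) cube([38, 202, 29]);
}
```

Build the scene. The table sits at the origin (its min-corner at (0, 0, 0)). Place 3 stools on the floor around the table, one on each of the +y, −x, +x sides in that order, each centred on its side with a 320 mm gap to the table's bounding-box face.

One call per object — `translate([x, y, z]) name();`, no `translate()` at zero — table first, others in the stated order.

table();
translate([424, 972, 0]) stool();
translate([-658, 187, 0]) stool();
translate([1506, 187, 0]) stool();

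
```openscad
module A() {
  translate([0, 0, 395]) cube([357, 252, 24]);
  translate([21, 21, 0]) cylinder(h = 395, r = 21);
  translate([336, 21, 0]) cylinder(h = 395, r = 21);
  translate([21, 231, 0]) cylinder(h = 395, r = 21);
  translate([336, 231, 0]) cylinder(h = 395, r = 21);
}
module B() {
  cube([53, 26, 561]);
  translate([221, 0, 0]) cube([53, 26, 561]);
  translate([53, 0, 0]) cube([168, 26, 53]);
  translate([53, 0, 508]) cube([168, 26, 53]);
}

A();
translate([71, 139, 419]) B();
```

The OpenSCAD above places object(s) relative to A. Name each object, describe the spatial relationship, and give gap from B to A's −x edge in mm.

A is a stool. B is a picture frame. The picture frame is on top of the stool. The gap from the picture frame to the stool's −x edge is 71 mm.

The picture frame's min-x is at 71; the stool's min-x is 0; gap = 71 mm.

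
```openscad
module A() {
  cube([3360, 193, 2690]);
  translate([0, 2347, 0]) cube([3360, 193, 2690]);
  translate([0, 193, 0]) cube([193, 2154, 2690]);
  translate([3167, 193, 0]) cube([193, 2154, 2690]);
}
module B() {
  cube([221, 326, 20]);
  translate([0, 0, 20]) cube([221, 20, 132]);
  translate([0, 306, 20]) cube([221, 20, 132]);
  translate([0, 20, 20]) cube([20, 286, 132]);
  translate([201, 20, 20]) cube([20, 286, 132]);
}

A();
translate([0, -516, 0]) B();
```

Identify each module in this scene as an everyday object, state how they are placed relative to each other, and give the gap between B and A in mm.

A is a house frame. B is an open box. The open box is on the floor beside the house frame on its −y side. The gap between the open box and the house frame is 190 mm.

The open box's nearest face is 190 mm from the house frame's −y face.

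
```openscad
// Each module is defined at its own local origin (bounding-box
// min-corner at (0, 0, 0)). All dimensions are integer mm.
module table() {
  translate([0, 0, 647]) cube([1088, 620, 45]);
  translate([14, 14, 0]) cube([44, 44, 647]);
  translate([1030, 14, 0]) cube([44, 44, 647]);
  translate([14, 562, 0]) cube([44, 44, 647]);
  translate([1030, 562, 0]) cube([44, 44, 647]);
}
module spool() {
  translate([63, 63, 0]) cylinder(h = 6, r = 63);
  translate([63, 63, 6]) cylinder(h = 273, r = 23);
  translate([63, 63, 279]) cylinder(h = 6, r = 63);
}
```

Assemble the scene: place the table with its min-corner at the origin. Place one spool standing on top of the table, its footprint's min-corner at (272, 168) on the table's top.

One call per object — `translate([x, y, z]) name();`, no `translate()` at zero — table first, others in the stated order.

table();
translate([272, 168, 692]) spool();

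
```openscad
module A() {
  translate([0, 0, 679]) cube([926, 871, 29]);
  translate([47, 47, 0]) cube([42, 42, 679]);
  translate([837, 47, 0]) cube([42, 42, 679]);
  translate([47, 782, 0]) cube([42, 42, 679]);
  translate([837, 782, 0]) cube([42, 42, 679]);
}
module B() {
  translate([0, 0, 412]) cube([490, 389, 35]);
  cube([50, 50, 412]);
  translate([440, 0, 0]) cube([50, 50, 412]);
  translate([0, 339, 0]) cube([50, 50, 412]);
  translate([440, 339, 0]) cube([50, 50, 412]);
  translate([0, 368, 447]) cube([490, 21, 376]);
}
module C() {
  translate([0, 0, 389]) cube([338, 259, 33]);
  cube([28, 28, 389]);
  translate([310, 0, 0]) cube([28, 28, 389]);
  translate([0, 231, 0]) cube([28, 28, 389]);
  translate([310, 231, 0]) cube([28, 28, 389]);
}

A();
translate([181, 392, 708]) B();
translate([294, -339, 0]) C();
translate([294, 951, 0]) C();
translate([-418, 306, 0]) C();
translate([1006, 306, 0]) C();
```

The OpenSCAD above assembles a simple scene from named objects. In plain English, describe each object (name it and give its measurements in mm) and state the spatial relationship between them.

A is a rectangular dining table. The top is 926×871×29 mm with its upper surface at z = 708 mm. It stands on four 42×42 mm square legs, each inset 47 mm from the nearest pair of top edges, running from the floor to the underside of the top.

B is a chair. The seat is a 490×389×35 mm slab with its top at z = 447 mm, on four 50×50 mm corner legs (flush with the seat edges, standing on z = 0). A flat backrest 21 mm thick, 376 mm tall, spans the full seat width and rises from the seat top along its +y edge, rear face flush with the rear of the seat.

C is a simple wooden stool: a rectangular seat 338 mm (x) by 259 mm (y), 33 mm thick, top face at z = 422 mm, on four square legs, each 28×28 mm in cross-section. The legs rest on z = 0, each flush with a corner of the seat.

The chair is on top of the table. Four stools sit around the table at the −y, +y, −x, +x sides.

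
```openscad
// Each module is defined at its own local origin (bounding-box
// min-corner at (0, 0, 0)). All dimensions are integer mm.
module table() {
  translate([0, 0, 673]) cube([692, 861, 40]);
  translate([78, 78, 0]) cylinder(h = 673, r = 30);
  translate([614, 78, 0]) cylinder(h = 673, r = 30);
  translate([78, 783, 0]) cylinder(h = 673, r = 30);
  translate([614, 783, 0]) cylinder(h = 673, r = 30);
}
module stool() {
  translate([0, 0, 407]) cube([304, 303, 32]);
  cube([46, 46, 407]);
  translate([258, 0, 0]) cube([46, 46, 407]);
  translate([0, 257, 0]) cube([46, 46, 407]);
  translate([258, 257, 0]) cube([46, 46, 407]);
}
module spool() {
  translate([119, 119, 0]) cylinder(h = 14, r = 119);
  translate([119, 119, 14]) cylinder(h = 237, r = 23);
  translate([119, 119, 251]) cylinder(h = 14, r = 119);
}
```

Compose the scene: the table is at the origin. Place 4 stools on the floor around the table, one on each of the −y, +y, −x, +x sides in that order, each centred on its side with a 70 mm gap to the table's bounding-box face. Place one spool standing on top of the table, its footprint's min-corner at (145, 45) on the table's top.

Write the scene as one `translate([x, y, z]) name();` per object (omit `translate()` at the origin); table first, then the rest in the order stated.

table();
translate([194, -373, 0]) stool();
translate([194, 931, 0]) stool();
translate([-374, 279, 0]) stool();
translate([762, 279, 0]) stool();
translate([145, 45, 713]) spool();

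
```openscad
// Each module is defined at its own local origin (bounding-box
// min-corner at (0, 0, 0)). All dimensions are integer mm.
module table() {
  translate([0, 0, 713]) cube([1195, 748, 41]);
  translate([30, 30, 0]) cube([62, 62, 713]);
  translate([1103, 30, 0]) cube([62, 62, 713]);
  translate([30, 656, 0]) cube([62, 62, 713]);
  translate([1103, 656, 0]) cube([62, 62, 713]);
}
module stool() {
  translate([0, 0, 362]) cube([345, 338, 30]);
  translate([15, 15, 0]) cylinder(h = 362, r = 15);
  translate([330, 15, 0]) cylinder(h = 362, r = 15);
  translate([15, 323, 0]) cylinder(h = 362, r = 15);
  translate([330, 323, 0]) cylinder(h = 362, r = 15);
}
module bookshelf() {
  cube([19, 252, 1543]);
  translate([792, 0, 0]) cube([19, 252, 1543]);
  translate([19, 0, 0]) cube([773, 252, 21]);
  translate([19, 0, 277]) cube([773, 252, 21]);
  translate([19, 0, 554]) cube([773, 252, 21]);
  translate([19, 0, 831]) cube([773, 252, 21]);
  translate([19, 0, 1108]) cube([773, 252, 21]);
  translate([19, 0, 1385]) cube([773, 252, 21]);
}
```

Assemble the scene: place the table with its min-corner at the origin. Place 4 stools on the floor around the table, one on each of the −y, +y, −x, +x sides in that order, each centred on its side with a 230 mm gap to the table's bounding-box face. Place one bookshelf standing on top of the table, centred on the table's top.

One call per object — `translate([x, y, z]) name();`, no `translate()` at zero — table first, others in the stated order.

table();
translate([425, -568, 0]) stool();
translate([425, 978, 0]) stool();
translate([-575, 205, 0]) stool();
translate([1425, 205, 0]) stool();
translate([192, 248, 754]) bookshelf();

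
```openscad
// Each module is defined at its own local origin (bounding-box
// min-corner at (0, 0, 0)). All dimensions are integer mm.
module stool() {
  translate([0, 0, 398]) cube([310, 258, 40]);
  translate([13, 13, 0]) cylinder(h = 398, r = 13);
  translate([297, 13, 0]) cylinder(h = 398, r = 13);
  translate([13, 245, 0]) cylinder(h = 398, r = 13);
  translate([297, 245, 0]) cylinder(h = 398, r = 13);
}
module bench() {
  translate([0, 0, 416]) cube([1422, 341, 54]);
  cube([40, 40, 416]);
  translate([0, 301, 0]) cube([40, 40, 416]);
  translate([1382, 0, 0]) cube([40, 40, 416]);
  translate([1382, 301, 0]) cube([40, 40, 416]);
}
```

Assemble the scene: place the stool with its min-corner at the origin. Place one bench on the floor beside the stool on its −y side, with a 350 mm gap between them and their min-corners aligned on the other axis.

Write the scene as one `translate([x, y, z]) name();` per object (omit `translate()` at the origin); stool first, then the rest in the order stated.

stool();
translate([0, -691, 0]) bench();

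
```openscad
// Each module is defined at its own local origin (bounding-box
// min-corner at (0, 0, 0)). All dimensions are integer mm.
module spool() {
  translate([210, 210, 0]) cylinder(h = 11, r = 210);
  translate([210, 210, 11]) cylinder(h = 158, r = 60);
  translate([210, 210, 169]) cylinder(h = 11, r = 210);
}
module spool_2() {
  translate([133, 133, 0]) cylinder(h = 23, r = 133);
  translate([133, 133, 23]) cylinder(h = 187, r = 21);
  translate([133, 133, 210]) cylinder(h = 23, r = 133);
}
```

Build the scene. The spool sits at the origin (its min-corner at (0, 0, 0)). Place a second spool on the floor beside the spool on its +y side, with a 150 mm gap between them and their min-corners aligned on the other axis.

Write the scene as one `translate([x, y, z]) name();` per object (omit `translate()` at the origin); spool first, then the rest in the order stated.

spool();
translate([0, 570, 0]) spool_2();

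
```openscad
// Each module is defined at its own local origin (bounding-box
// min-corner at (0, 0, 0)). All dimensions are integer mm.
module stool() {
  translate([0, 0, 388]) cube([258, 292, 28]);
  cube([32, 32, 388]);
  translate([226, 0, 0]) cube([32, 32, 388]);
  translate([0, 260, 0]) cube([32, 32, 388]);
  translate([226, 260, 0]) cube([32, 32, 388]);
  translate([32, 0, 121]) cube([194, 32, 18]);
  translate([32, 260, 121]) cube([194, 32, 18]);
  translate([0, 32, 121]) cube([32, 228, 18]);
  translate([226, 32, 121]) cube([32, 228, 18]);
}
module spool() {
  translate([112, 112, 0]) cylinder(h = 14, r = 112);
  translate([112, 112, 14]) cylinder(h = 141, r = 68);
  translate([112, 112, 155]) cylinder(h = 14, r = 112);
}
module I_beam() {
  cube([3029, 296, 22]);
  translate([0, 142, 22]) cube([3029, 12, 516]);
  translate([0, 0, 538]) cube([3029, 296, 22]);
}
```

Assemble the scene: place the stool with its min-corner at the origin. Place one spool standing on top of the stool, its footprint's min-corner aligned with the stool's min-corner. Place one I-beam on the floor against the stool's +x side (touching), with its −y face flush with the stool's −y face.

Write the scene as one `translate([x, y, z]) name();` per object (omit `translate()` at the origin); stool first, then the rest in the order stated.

stool();
translate([0, 0, 416]) spool();
translate([258, 0, 0]) I_beam();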